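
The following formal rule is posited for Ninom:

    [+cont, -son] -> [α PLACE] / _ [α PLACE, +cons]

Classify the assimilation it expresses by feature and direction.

regressive place assimilation

The shared variable α links the value of the place features (abbreviated [PLACE]) on the target to the same value on the neighbouring segment, so place is the feature that assimilates.
Since the environment is written after the underscore, the trigger follows the target; the direction is regressive.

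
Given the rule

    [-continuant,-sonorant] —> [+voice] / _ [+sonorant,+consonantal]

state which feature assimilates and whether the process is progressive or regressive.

regressive voicing assimilation

The structural change is [+voice], and the conditioning segment [+sonorant,+consonantal] (a sonorant consonant) is itself voiced, so the target comes to share the voicing of its neighbour — voicing assimilation.
The conditioning segment sits to the right of the focus bar, meaning the trigger follows the segment that changes — regressive assimilation.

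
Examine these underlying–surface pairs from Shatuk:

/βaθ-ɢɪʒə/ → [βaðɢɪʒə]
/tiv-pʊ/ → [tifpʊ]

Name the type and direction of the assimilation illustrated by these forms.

regressive voicing assimilation

Underlying /θ/ is realised as [ð] next to /ɢ/; /ɢ/ itself does not change.
The change voiceless → voiced matches the voicing of the following /ɢ/, identifying this as voicing assimilation.
Place and manner are unchanged, so the assimilation is partial, not total.
The same holds elsewhere in the data: /v/ → [f] before /p/ (voiced → voiceless, matching voiceless) — only voicing changes, and always toward the following segment.
Since the segment that changes precedes the conditioning segment, the assimilation is regressive.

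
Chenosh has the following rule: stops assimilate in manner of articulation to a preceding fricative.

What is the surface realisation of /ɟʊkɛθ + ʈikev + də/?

[ɟʊkɛθʂikevzə]

/ʈ/ is a voiceless retroflex stop. The preceding trigger /θ/ is a fricative, so /ʈ/ must become a fricative as well.
Changing only its manner to fricative gives [ʂ] — the voiceless retroflex fricative.
At the second juncture, /d/ likewise becomes [z] adjacent to /v/.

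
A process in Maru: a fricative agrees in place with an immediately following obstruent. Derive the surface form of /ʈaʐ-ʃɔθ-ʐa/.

/ʐ/ is a voiced retroflex fricative. The following trigger /ʃ/ is postalveolar, so /ʐ/ must become postalveolar as well.
Changing only its place to postalveolar gives [ʒ] — the voiced postalveolar fricative.
The same rule applies at the second boundary: /θ/ → [ʂ] next to /ʐ/.

[ʈaʒʃɔʂʐa]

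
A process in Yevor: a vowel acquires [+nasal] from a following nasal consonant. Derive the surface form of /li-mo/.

[lĩmo]

The vowel /i/ is adjacent to the following nasal /m/, so it acquires [+nasal] and surfaces as [ĩ].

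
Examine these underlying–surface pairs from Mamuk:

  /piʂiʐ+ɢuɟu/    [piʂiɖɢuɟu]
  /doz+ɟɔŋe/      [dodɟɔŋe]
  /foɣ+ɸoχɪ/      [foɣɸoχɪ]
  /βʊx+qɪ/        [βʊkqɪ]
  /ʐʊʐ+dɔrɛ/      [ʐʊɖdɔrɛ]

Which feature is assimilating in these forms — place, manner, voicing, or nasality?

The segment that alternates is /ʐ/, which surfaces as [ɖ] when adjacent to /ɢ/.
/ʐ/ is a fricative while /ɢ/ is a stop; the output [ɖ] is a stop, matching the trigger — so the feature that spreads is manner.
The other alternating forms pattern the same way: /z/ → [d] before /ɟ/ (fricative → stop, matching a stop); /x/ → [k] before /q/ (fricative → stop, matching a stop); /ʐ/ → [ɖ] before /d/ (fricative → stop, matching a stop) — only manner changes, and always toward the following segment.
No alternation appears in [foɣɸoχɪ]: there the adjacent consonants already agree in manner (/ɣ/ and /ɸ/ are both fricatives), so this form is consistent with the same rule.

manner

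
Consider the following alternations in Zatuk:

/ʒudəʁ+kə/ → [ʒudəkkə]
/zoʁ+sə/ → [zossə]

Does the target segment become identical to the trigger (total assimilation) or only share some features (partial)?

total assimilation

Underlying /ʁ/ is realised as [k] next to /k/; /k/ itself does not change.
The output [k] is identical to the trigger /k/ — every feature (place, manner, voicing) has been copied — so this is total assimilation.
The remaining alternation confirms this: /ʁ/ → [s] before /s/ — in each case the output is a copy of the following consonant.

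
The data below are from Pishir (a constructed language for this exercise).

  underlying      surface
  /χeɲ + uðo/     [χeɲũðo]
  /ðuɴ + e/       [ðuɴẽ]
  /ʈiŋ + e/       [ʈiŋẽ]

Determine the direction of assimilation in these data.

progressive

The vowel /u/ surfaces as nasalised [ũ] next to the preceding nasal /ɲ/ — it has acquired the [+nasal] feature of its neighbour.
Likewise in the remaining data: /e/ → [ẽ] after /ɴ/; /e/ → [ẽ] after /ŋ/ — each time a vowel is nasalised next to a preceding nasal.
Because the conditioning nasal is to the left of the vowel that changes, the process is progressive (perseverative).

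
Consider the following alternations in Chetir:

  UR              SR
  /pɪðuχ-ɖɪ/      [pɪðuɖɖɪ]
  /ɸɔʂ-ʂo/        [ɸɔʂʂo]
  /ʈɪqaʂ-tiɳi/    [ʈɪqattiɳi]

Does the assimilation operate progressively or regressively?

regressive

Comparing underlying and surface forms, /χ/ → [ɖ] is the alternation; the neighbouring /ɖ/ is constant.
The output [ɖ] is identical to the trigger /ɖ/ — every feature (place, manner, voicing) has been copied — so this is total assimilation.
The remaining alternation confirms this: /ʂ/ → [t] before /t/ — in each case the output is a copy of the following consonant.
In [ɸɔʂʂo] the two consonants at the boundary are already identical (/ʂ/ + /ʂ/), so the rule applies vacuously and nothing changes.
Since the segment that changes precedes the conditioning segment, the assimilation is regressive.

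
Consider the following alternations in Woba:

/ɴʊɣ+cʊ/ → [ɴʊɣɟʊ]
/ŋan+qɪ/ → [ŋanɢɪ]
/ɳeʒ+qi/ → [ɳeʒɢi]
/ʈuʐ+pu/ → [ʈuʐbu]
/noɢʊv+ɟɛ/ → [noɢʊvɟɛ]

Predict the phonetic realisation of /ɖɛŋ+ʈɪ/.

[ɖɛŋɖɪ]

The data show progressive voicing assimilation: /c/ → [ɟ] after /ɣ/; /q/ → [ɢ] after /n/; /q/ → [ɢ] after /ʒ/; /p/ → [b] after /ʐ/. In each pair only voicing changes, matching the preceding consonant, while place and manner stay constant.
Nothing changes in [noɢʊvɟɛ]: there the adjacent consonants already agree in voicing (/ɟ/ and /v/ are both voiced), so this form is consistent with the same rule.
/ʈ/ is a voiceless retroflex stop. The preceding trigger /ŋ/ is voiced, so /ʈ/ must become voiced as well.
The voiced retroflex stop is [ɖ], so /ʈ/ → [ɖ].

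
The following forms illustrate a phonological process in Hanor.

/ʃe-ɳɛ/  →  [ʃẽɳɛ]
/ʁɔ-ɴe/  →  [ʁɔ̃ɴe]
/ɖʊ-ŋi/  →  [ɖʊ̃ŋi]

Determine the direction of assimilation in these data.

regressive

The vowel /e/ surfaces as nasalised [ẽ] next to the following nasal /ɳ/ — it has acquired the [+nasal] feature of its neighbour.
Likewise in the remaining data: /ɔ/ → [ɔ̃] before /ɴ/; /ʊ/ → [ʊ̃] before /ŋ/ — each time a vowel is nasalised next to a following nasal.
Because the conditioning nasal is to the right of the vowel that changes, the process is regressive (anticipatory).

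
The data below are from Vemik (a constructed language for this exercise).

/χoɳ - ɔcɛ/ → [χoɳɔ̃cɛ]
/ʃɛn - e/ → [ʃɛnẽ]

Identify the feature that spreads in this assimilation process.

nasality

The vowel /ɔ/ surfaces as nasalised [ɔ̃] next to the preceding nasal /ɳ/ — it has acquired the [+nasal] feature of its neighbour.
The other form shows the same pattern: /e/ → [ẽ] after /n/ — each time a vowel is nasalised next to a preceding nasal.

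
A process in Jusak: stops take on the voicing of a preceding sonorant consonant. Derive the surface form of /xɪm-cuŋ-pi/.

[xɪmɟuŋbi]

/c/ is a voiceless palatal stop. The preceding trigger /m/ is voiced, so /c/ must become voiced as well.
A voiced palatal stop is [ɟ], so the surface segment is [ɟ].
The same rule applies at the second boundary: /p/ → [b] next to /ŋ/.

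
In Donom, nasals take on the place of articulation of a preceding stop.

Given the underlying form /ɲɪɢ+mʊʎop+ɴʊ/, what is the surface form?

/m/ is a voiced bilabial nasal. The preceding trigger /ɢ/ is uvular, so /m/ must become uvular as well.
The voiced uvular nasal is [ɴ], so /m/ → [ɴ].
At the second juncture, /ɴ/ likewise becomes [m] adjacent to /p/.

[ɲɪɢɴʊʎopmʊ]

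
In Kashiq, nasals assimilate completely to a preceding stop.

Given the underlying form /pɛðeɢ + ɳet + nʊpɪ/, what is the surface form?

/ɳ/ is the segment targeted by the rule; it sits immediately after /ɢ/, so it assimilates completely and surfaces as [ɢ].
At the second juncture, /n/ likewise becomes [t] adjacent to /t/.

[pɛðeɢɢettʊpɪ]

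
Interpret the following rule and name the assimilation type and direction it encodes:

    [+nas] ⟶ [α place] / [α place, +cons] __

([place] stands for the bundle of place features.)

The shared variable α links the value of the place features (abbreviated [place]) on the target to the same value on the neighbouring segment, so place is the feature that assimilates.
Since the environment is written before the underscore, the trigger precedes the target; the direction is progressive.

progressive place assimilation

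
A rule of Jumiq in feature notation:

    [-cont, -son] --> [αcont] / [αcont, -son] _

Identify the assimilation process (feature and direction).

progressive manner assimilation

The rule copies [cont] (continuancy) from the environment onto the target stops; since [±cont] encodes the stop/fricative manner contrast, the assimilating dimension is manner.
The conditioning segment sits to the left of the focus bar, meaning the trigger precedes the segment that changes — progressive assimilation.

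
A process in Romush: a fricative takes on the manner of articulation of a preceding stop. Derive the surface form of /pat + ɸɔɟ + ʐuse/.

The rule targets /ɸ/ (voiceless bilabial fricative), which sits after the trigger /t/ (stop).
The voiceless bilabial stop is [p], so /ɸ/ → [p].
The same rule applies at the second boundary: /ʐ/ → [ɖ] next to /ɟ/.

[patpɔɟɖuse]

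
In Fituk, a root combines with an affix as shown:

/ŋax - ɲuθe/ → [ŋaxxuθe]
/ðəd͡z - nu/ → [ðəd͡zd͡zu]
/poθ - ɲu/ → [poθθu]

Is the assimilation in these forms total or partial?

Comparing underlying and surface forms, /ɲ/ → [x] is the alternation; the neighbouring /x/ is constant.
The output [x] is identical to the trigger /x/ — every feature (place, manner, voicing) has been copied — so this is total assimilation.
The other forms behave the same way: /n/ → [d͡z] after /d͡z/; /ɲ/ → [θ] after /θ/ — in each case the output is a copy of the preceding consonant.

total assimilation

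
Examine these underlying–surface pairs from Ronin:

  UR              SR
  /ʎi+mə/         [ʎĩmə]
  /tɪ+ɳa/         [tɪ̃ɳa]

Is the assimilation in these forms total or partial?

partial assimilation

The vowel /i/ surfaces as nasalised [ĩ] next to the following nasal /m/ — it has acquired the [+nasal] feature of its neighbour.
Likewise in the remaining data: /ɪ/ → [ɪ̃] before /ɳ/ — each time a vowel is nasalised next to a following nasal.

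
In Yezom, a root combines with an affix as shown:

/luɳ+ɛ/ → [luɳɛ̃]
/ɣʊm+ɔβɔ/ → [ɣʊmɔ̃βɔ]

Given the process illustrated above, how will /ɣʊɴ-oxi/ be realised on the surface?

[ɣʊɴõxi]

The data show progressive nasality assimilation (vowel nasalisation): /ɛ/ → [ɛ̃] after /ɳ/; /ɔ/ → [ɔ̃] after /m/ — a vowel is nasalised by an immediately preceding nasal consonant.
The vowel /o/ is adjacent to the preceding nasal /ɴ/, so it acquires [+nasal] and surfaces as [õ].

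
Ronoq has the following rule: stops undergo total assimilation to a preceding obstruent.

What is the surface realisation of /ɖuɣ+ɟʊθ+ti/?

[ɖuɣɣʊθθi]

/ɟ/ is the segment targeted by the rule; it sits immediately after /ɣ/, so it assimilates completely and surfaces as [ɣ].
The same rule applies at the second boundary: /t/ → [θ] next to /θ/.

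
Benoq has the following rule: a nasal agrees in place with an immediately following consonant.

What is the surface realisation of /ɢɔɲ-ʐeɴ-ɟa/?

[ɢɔɳʐeɲɟa]

The rule targets /ɲ/ (voiced palatal nasal), which sits before the trigger /ʐ/ (retroflex).
Changing only its place to retroflex gives [ɳ] — the voiced retroflex nasal.
The same rule applies at the second boundary: /ɴ/ → [ɲ] next to /ɟ/.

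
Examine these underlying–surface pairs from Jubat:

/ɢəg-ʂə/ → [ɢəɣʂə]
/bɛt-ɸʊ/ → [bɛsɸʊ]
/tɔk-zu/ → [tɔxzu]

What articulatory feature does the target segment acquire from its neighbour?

Underlying /g/ is realised as [ɣ] next to /ʂ/; /ʂ/ itself does not change.
/g/ is a stop while /ʂ/ is a fricative; the output [ɣ] is a fricative, matching the trigger — so the feature that spreads is manner.
The other alternating forms pattern the same way: /t/ → [s] before /ɸ/ (stop → fricative, matching a fricative); /k/ → [x] before /z/ (stop → fricative, matching a fricative) — only manner changes, and always toward the following segment.

manner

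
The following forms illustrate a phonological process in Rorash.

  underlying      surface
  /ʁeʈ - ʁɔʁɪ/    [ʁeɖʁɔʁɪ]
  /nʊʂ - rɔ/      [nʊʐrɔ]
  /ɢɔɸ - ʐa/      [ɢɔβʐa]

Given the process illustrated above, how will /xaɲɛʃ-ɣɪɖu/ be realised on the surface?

The data show regressive voicing assimilation: /ʈ/ → [ɖ] before /ʁ/; /ʂ/ → [ʐ] before /r/; /ɸ/ → [β] before /ʐ/. In each pair only voicing changes, matching the following consonant, while place and manner stay constant.
/ʃ/ is a voiceless postalveolar fricative. The following trigger /ɣ/ is voiced, so /ʃ/ must become voiced as well.
Changing only its voicing to voiced gives [ʒ] — the voiced postalveolar fricative.

[xaɲɛʒɣɪɖu]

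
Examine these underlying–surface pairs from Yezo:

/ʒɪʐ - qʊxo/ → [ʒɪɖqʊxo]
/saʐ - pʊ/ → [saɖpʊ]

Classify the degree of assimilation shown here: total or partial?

partial assimilation

Comparing underlying and surface forms, /ʐ/ → [ɖ] is the alternation; the neighbouring /q/ is constant.
/ʐ/ is a fricative while /q/ is a stop; the output [ɖ] is a stop, matching the trigger — so the feature that spreads is manner.
Place and voice are unchanged, so the assimilation is partial, not total.
The other alternating form patterns the same way: /ʐ/ → [ɖ] before /p/ (fricative → stop, matching a stop) — only manner changes, and always toward the following segment.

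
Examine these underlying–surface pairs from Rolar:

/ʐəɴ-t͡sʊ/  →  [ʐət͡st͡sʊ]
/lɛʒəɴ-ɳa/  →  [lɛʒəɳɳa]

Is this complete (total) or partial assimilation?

total assimilation

The segment that alternates is /ɴ/, which surfaces as [t͡s] when adjacent to /t͡s/.
The output [t͡s] is identical to the trigger /t͡s/ — every feature (place, manner, voicing) has been copied — so this is total assimilation.
The other form behaves the same way: /ɴ/ → [ɳ] before /ɳ/ — in each case the output is a copy of the following consonant.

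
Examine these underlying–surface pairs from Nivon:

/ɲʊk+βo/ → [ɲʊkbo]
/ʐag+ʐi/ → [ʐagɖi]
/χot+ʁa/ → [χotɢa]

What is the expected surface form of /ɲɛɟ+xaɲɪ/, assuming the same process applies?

The data show progressive manner assimilation: /β/ → [b] after /k/; /ʐ/ → [ɖ] after /g/; /ʁ/ → [ɢ] after /t/. In each pair only manner changes, matching the preceding consonant, while place and voice stay constant.
The rule targets /x/ (voiceless velar fricative), which sits after the trigger /ɟ/ (stop).
The voiceless velar stop is [k], so /x/ → [k].

[ɲɛɟkaɲɪ]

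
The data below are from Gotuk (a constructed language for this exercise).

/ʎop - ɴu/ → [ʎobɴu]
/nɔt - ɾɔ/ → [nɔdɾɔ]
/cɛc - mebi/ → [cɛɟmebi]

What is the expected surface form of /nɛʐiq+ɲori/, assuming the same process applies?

[nɛʐiɢɲori]

The data show regressive voicing assimilation: /p/ → [b] before /ɴ/; /t/ → [d] before /ɾ/; /c/ → [ɟ] before /m/. In each pair only voicing changes, matching the following consonant, while place and manner stay constant.
The rule targets /q/ (voiceless uvular stop), which sits before the trigger /ɲ/ (voiced).
The voiced uvular stop is [ɢ], so /q/ → [ɢ].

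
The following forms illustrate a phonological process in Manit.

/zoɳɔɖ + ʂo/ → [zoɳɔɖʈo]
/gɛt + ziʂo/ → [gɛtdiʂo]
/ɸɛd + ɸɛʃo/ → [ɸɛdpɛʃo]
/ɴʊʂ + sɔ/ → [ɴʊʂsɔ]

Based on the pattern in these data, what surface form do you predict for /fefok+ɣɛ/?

[fefokgɛ]

The data show progressive manner assimilation: /ʂ/ → [ʈ] after /ɖ/; /z/ → [d] after /t/; /ɸ/ → [p] after /d/. In each pair only manner changes, matching the preceding consonant, while place and voice stay constant.
No alternation appears in [ɴʊʂsɔ]: there the adjacent consonants already agree in manner (/s/ and /ʂ/ are both fricatives), so this form is consistent with the same rule.
/ɣ/ is a voiced velar fricative. The preceding trigger /k/ is a stop, so /ɣ/ must become a stop as well.
Changing only its manner to stop gives [g] — the voiced velar stop.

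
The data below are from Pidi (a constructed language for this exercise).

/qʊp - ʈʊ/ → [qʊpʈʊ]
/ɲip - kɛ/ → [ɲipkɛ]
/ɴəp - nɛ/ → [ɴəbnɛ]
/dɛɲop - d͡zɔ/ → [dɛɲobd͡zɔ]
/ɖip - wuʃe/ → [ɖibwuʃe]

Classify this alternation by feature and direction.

regressive voicing assimilation

Comparing underlying and surface forms, /p/ → [b] is the alternation; the neighbouring /n/ is constant.
The change voiceless → voiced matches the voicing of the following /n/, identifying this as voicing assimilation.
Place and manner are unchanged, so the assimilation is partial, not total.
The other alternating forms pattern the same way: /p/ → [b] before /d͡z/ (voiceless → voiced, matching voiced); /p/ → [b] before /w/ (voiceless → voiced, matching voiced) — only voicing changes, and always toward the following segment.
Nothing changes in [qʊpʈʊ], [ɲipkɛ]: there the adjacent consonants already agree in voicing (/p/ and /ʈ/ are both voiceless; /p/ and /k/ are both voiceless), so these forms are consistent with the same rule.
Since the segment that changes precedes the conditioning segment, the assimilation is regressive.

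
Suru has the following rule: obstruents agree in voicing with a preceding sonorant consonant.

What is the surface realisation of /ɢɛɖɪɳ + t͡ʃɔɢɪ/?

/t͡ʃ/ is a voiceless postalveolar affricate. The preceding trigger /ɳ/ is voiced, so /t͡ʃ/ must become voiced as well.
The voiced postalveolar affricate is [d͡ʒ], so /t͡ʃ/ → [d͡ʒ].

[ɢɛɖɪɳd͡ʒɔɢɪ]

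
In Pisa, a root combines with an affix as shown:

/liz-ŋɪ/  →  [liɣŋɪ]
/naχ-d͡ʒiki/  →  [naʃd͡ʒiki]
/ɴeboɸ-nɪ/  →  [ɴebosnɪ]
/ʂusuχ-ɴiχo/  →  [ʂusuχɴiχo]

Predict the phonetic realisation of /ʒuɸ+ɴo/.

The data show regressive place assimilation: /z/ → [ɣ] before /ŋ/; /χ/ → [ʃ] before /d͡ʒ/; /ɸ/ → [s] before /n/. In each pair only place changes, matching the following consonant, while manner and voice stay constant.
No alternation appears in [ʂusuχɴiχo]: there the adjacent consonants already agree in place (/χ/ and /ɴ/ are both uvular), so this form is consistent with the same rule.
/ɸ/ is a voiceless bilabial fricative. The following trigger /ɴ/ is uvular, so /ɸ/ must become uvular as well.
Changing only its place to uvular gives [χ] — the voiceless uvular fricative.

[ʒuχɴo]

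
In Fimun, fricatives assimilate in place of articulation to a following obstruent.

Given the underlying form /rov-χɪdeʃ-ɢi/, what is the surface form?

/v/ is a voiced labiodental fricative. The following trigger /χ/ is uvular, so /v/ must become uvular as well.
Changing only its place to uvular gives [ʁ] — the voiced uvular fricative.
At the second juncture, /ʃ/ likewise becomes [χ] adjacent to /ɢ/.

[roʁχɪdeχɢi]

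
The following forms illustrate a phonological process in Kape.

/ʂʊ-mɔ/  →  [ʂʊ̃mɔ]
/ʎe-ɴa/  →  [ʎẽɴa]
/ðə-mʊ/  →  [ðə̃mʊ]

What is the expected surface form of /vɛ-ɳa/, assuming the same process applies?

The data show regressive nasality assimilation (vowel nasalisation): /ʊ/ → [ʊ̃] before /m/; /e/ → [ẽ] before /ɴ/; /ə/ → [ə̃] before /m/ — a vowel is nasalised by an immediately following nasal consonant.
/ɛ/ sits next to the nasal /ɳ/ and is therefore nasalised to [ɛ̃].

[vɛ̃ɳa]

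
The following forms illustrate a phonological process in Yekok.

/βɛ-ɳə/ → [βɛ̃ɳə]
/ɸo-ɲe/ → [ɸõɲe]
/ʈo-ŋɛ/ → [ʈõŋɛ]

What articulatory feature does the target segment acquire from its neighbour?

The vowel /ɛ/ surfaces as nasalised [ɛ̃] next to the following nasal /ɳ/ — it has acquired the [+nasal] feature of its neighbour.
The other forms show the same pattern: /o/ → [õ] before /ɲ/; /o/ → [õ] before /ŋ/ — each time a vowel is nasalised next to a following nasal.

nasality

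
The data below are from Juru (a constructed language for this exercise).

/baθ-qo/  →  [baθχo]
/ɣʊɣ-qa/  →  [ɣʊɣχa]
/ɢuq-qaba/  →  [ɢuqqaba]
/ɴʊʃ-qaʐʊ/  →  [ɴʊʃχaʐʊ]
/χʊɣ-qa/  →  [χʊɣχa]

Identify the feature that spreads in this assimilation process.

Comparing underlying and surface forms, /q/ → [χ] is the alternation; the neighbouring /θ/ is constant.
/q/ is a stop while /θ/ is a fricative; the output [χ] is a fricative, matching the trigger — so the feature that spreads is manner.
The other alternating forms pattern the same way: /q/ → [χ] after /ɣ/ (stop → fricative, matching a fricative); /q/ → [χ] after /ʃ/ (stop → fricative, matching a fricative) — only manner changes, and always toward the preceding segment.
No alternation appears in [ɢuqqaba]: there the adjacent consonants already agree in manner (/q/ and /q/ are both stops), so this form is consistent with the same rule.

manner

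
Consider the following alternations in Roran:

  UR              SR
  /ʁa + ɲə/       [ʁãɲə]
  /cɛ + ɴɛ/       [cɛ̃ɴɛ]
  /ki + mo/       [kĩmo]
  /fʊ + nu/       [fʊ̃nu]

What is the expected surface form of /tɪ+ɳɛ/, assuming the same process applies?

The data show regressive nasality assimilation (vowel nasalisation): /a/ → [ã] before /ɲ/; /ɛ/ → [ɛ̃] before /ɴ/; /i/ → [ĩ] before /m/; /ʊ/ → [ʊ̃] before /n/ — a vowel is nasalised by an immediately following nasal consonant.
/ɪ/ sits next to the nasal /ɳ/ and is therefore nasalised to [ɪ̃].

[tɪ̃ɳɛ]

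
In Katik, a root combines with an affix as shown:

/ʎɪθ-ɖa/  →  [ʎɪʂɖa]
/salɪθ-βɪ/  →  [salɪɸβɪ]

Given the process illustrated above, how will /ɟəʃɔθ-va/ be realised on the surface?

The data show regressive place assimilation: /θ/ → [ʂ] before /ɖ/; /θ/ → [ɸ] before /β/. In each pair only place changes, matching the following consonant, while manner and voice stay constant.
/θ/ is a voiceless dental fricative. The following trigger /v/ is labiodental, so /θ/ must become labiodental as well.
A voiceless labiodental fricative is [f], so the surface segment is [f].

[ɟəʃɔfva]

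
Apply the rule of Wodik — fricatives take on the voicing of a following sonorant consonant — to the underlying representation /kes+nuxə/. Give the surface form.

[keznuxə]

The rule targets /s/ (voiceless alveolar fricative), which sits before the trigger /n/ (voiced).
The voiced alveolar fricative is [z], so /s/ → [z].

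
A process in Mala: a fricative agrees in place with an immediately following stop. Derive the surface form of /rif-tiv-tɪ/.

The rule targets /f/ (voiceless labiodental fricative), which sits before the trigger /t/ (alveolar).
Changing only its place to alveolar gives [s] — the voiceless alveolar fricative.
The same rule applies at the second boundary: /v/ → [z] next to /t/.

[ristiztɪ]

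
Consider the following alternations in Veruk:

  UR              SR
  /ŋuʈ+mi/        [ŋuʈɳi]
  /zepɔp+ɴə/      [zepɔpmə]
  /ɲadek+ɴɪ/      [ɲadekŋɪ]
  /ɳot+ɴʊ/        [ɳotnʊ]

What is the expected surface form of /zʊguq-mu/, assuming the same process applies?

[zʊguqɴu]

The data show progressive place assimilation: /m/ → [ɳ] after /ʈ/; /ɴ/ → [m] after /p/; /ɴ/ → [ŋ] after /k/; /ɴ/ → [n] after /t/. In each pair only place changes, matching the preceding consonant, while manner and voice stay constant.
/m/ is a voiced bilabial nasal. The preceding trigger /q/ is uvular, so /m/ must become uvular as well.
Changing only its place to uvular gives [ɴ] — the voiced uvular nasal.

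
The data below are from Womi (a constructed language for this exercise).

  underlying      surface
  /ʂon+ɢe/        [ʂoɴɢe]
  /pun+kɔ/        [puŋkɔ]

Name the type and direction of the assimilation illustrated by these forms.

regressive place assimilation

The segment that alternates is /n/, which surfaces as [ɴ] when adjacent to /ɢ/.
The change alveolar → uvular matches the place of the following /ɢ/, identifying this as place assimilation.
Manner and voice are unchanged, so the assimilation is partial, not total.
The same holds elsewhere in the data: /n/ → [ŋ] before /k/ (alveolar → velar, matching velar) — only place changes, and always toward the following segment.
Since the segment that changes precedes the conditioning segment, the assimilation is regressive.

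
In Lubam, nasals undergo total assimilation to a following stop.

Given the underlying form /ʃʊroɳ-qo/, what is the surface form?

/ɳ/ is the segment targeted by the rule; it sits immediately before /q/, so it assimilates completely and surfaces as [q].

[ʃʊroqqo]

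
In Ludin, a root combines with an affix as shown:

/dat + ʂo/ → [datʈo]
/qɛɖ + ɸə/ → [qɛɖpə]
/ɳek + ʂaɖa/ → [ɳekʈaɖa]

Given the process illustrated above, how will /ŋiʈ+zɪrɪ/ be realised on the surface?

The data show progressive manner assimilation: /ʂ/ → [ʈ] after /t/; /ɸ/ → [p] after /ɖ/; /ʂ/ → [ʈ] after /k/. In each pair only manner changes, matching the preceding consonant, while place and voice stay constant.
/z/ is a voiced alveolar fricative. The preceding trigger /ʈ/ is a stop, so /z/ must become a stop as well.
Changing only its manner to stop gives [d] — the voiced alveolar stop.

[ŋiʈdɪrɪ]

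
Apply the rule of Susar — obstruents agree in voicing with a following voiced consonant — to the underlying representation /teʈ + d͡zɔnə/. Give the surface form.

[teɖd͡zɔnə]

The rule targets /ʈ/ (voiceless retroflex stop), which sits before the trigger /d͡z/ (voiced).
The voiced retroflex stop is [ɖ], so /ʈ/ → [ɖ].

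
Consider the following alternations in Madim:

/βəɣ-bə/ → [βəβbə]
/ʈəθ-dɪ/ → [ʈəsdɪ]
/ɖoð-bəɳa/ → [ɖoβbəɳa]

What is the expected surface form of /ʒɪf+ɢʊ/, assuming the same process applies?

The data show regressive place assimilation: /ɣ/ → [β] before /b/; /θ/ → [s] before /d/; /ð/ → [β] before /b/. In each pair only place changes, matching the following consonant, while manner and voice stay constant.
The rule targets /f/ (voiceless labiodental fricative), which sits before the trigger /ɢ/ (uvular).
A voiceless uvular fricative is [χ], so the surface segment is [χ].

[ʒɪχɢʊ]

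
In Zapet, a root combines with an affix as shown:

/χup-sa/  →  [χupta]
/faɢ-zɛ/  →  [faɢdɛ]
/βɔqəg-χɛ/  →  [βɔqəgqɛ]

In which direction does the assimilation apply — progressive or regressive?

The segment that alternates is /s/, which surfaces as [t] when adjacent to /p/.
/s/ is a fricative while /p/ is a stop; the output [t] is a stop, matching the trigger — so the feature that spreads is manner.
Checking the remaining alternations: /z/ → [d] after /ɢ/ (fricative → stop, matching a stop); /χ/ → [q] after /g/ (fricative → stop, matching a stop) — only manner changes, and always toward the preceding segment.
The trigger is the preceding segment, so the direction is progressive (perseverative).

progressive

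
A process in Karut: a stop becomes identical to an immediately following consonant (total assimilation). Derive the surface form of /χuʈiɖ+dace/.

/ɖ/ is the segment targeted by the rule; it sits immediately before /d/, so it assimilates completely and surfaces as [d].

[χuʈiddace]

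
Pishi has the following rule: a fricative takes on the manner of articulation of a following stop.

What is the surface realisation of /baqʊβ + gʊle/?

The rule targets /β/ (voiced bilabial fricative), which sits before the trigger /g/ (stop).
A voiced bilabial stop is [b], so the surface segment is [b].

[baqʊbgʊle]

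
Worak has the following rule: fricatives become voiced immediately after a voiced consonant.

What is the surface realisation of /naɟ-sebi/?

/s/ is a voiceless alveolar fricative. The preceding trigger /ɟ/ is voiced, so /s/ must become voiced as well.
The voiced alveolar fricative is [z], so /s/ → [z].

[naɟzebi]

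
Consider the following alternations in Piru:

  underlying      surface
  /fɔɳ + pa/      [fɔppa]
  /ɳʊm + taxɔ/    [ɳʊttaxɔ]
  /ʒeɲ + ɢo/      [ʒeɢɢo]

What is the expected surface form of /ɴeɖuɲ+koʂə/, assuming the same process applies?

The data show regressive total assimilation (/ɳ/ → [p] before /p/; /m/ → [t] before /t/; /ɲ/ → [ɢ] before /ɢ/): in every case the target segment becomes identical to its following neighbour, copying more than a single feature.
/ɲ/ is the segment targeted by the rule; it sits immediately before /k/, so it assimilates completely and surfaces as [k].

[ɴeɖukkoʂə]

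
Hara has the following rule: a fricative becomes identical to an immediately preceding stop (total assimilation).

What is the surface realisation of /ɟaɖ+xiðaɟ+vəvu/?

[ɟaɖɖiðaɟɟəvu]

/x/ is the segment targeted by the rule; it sits immediately after /ɖ/, so it assimilates completely and surfaces as [ɖ].
At the second juncture, /v/ likewise becomes [ɟ] adjacent to /ɟ/.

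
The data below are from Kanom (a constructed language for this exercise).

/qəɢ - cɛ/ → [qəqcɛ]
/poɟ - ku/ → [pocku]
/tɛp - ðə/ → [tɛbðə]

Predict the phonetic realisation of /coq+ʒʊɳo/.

[coɢʒʊɳo]

The data show regressive voicing assimilation: /ɢ/ → [q] before /c/; /ɟ/ → [c] before /k/; /p/ → [b] before /ð/. In each pair only voicing changes, matching the following consonant, while place and manner stay constant.
/q/ is a voiceless uvular stop. The following trigger /ʒ/ is voiced, so /q/ must become voiced as well.
Changing only its voicing to voiced gives [ɢ] — the voiced uvular stop.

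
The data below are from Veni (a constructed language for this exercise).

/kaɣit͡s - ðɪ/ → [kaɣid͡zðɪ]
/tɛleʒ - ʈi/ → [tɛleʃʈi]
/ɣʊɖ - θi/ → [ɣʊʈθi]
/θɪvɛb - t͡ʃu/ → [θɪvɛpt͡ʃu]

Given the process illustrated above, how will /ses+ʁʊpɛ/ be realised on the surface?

The data show regressive voicing assimilation: /t͡s/ → [d͡z] before /ð/; /ʒ/ → [ʃ] before /ʈ/; /ɖ/ → [ʈ] before /θ/; /b/ → [p] before /t͡ʃ/. In each pair only voicing changes, matching the following consonant, while place and manner stay constant.
/s/ is a voiceless alveolar fricative. The following trigger /ʁ/ is voiced, so /s/ must become voiced as well.
Changing only its voicing to voiced gives [z] — the voiced alveolar fricative.

[sezʁʊpɛ]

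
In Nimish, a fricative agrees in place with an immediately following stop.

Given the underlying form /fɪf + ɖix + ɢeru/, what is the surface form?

[fɪʂɖiχɢeru]

The rule targets /f/ (voiceless labiodental fricative), which sits before the trigger /ɖ/ (retroflex).
The voiceless retroflex fricative is [ʂ], so /f/ → [ʂ].
The same rule applies at the second boundary: /x/ → [χ] next to /ɢ/.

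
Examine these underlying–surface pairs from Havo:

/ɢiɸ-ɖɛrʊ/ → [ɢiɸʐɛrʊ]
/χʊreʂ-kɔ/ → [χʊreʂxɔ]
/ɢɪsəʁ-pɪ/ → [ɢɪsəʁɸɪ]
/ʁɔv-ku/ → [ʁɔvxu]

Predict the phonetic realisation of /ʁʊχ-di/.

[ʁʊχzi]

The data show progressive manner assimilation: /ɖ/ → [ʐ] after /ɸ/; /k/ → [x] after /ʂ/; /p/ → [ɸ] after /ʁ/; /k/ → [x] after /v/. In each pair only manner changes, matching the preceding consonant, while place and voice stay constant.
The rule targets /d/ (voiced alveolar stop), which sits after the trigger /χ/ (fricative).
Changing only its manner to fricative gives [z] — the voiced alveolar fricative.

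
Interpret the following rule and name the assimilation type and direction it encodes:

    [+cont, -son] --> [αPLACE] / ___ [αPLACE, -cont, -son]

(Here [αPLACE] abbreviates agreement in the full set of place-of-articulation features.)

regressive place assimilation

The rule copies the place features (abbreviated [PLACE]) from the environment onto the target, so the assimilating feature is place.
The conditioning segment sits to the right of the focus bar, meaning the trigger follows the segment that changes — regressive assimilation.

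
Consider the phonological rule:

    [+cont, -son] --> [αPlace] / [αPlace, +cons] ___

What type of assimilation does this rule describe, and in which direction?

progressive place assimilation

The shared variable α links the value of the place features (abbreviated [Place]) on the target to the same value on the neighbouring segment, so place is the feature that assimilates.
The conditioning segment sits to the left of the focus bar, meaning the trigger precedes the segment that changes — progressive assimilation.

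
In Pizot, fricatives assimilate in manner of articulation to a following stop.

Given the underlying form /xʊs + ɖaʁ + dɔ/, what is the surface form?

[xʊtɖaɢdɔ]

/s/ is a voiceless alveolar fricative. The following trigger /ɖ/ is a stop, so /s/ must become a stop as well.
A voiceless alveolar stop is [t], so the surface segment is [t].
At the second juncture, /ʁ/ likewise becomes [ɢ] adjacent to /d/.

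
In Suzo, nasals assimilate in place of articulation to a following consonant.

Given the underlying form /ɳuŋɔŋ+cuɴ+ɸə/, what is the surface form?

[ɳuŋɔɲcumɸə]

The rule targets /ŋ/ (voiced velar nasal), which sits before the trigger /c/ (palatal).
The voiced palatal nasal is [ɲ], so /ŋ/ → [ɲ].
At the second juncture, /ɴ/ likewise becomes [m] adjacent to /ɸ/.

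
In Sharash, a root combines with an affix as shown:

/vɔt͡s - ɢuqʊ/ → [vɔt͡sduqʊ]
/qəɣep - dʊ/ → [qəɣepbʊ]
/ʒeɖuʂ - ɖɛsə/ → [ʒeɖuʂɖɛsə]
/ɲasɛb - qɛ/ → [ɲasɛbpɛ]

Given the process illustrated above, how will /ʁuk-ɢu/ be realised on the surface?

The data show progressive place assimilation: /ɢ/ → [d] after /t͡s/; /d/ → [b] after /p/; /q/ → [p] after /b/. In each pair only place changes, matching the preceding consonant, while manner and voice stay constant.
Nothing changes in [ʒeɖuʂɖɛsə]: there the adjacent consonants already agree in place (/ɖ/ and /ʂ/ are both retroflex), so this form is consistent with the same rule.
/ɢ/ is a voiced uvular stop. The preceding trigger /k/ is velar, so /ɢ/ must become velar as well.
The voiced velar stop is [g], so /ɢ/ → [g].

[ʁukgu]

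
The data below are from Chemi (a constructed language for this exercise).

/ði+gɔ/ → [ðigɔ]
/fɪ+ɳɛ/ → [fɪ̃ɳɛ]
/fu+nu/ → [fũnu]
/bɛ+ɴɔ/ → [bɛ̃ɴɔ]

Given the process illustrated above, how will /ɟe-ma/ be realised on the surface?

[ɟẽma]

The data show regressive nasality assimilation (vowel nasalisation): /ɪ/ → [ɪ̃] before /ɳ/; /u/ → [ũ] before /n/; /ɛ/ → [ɛ̃] before /ɴ/ — a vowel is nasalised by an immediately following nasal consonant.
No change occurs in [ðigɔ] because the vowel at the boundary is adjacent to an oral consonant, not a nasal (/i/ next to /g/).
The vowel /e/ is adjacent to the following nasal /m/, so it acquires [+nasal] and surfaces as [ẽ].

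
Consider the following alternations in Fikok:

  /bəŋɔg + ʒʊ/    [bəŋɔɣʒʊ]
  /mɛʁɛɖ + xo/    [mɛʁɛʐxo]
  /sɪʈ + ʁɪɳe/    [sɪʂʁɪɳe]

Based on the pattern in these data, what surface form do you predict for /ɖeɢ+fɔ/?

The data show regressive manner assimilation: /g/ → [ɣ] before /ʒ/; /ɖ/ → [ʐ] before /x/; /ʈ/ → [ʂ] before /ʁ/. In each pair only manner changes, matching the following consonant, while place and voice stay constant.
/ɢ/ is a voiced uvular stop. The following trigger /f/ is a fricative, so /ɢ/ must become a fricative as well.
The voiced uvular fricative is [ʁ], so /ɢ/ → [ʁ].

[ɖeʁfɔ]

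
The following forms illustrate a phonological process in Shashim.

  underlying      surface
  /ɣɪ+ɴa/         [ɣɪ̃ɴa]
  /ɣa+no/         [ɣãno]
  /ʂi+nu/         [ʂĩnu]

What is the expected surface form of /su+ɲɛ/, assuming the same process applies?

The data show regressive nasality assimilation (vowel nasalisation): /ɪ/ → [ɪ̃] before /ɴ/; /a/ → [ã] before /n/; /i/ → [ĩ] before /n/ — a vowel is nasalised by an immediately following nasal consonant.
The vowel /u/ is adjacent to the following nasal /ɲ/, so it acquires [+nasal] and surfaces as [ũ].

[sũɲɛ]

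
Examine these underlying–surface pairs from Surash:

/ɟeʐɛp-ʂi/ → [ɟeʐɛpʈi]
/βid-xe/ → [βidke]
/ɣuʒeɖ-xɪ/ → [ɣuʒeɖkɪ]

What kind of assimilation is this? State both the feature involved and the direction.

Underlying /ʂ/ is realised as [ʈ] next to /p/; /p/ itself does not change.
/ʂ/ is a fricative while /p/ is a stop; the output [ʈ] is a stop, matching the trigger — so the feature that spreads is manner.
Place and voice are unchanged, so the assimilation is partial, not total.
The other alternating forms pattern the same way: /x/ → [k] after /d/ (fricative → stop, matching a stop); /x/ → [k] after /ɖ/ (fricative → stop, matching a stop) — only manner changes, and always toward the preceding segment.
The trigger is the preceding segment, so the direction is progressive (perseverative).

progressive manner assimilation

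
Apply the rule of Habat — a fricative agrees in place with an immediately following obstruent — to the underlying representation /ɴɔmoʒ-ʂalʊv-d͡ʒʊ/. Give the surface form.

The rule targets /ʒ/ (voiced postalveolar fricative), which sits before the trigger /ʂ/ (retroflex).
Changing only its place to retroflex gives [ʐ] — the voiced retroflex fricative.
At the second juncture, /v/ likewise becomes [ʒ] adjacent to /d͡ʒ/.

[ɴɔmoʐʂalʊʒd͡ʒʊ]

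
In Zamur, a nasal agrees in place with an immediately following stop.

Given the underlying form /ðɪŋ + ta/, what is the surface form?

/ŋ/ is a voiced velar nasal. The following trigger /t/ is alveolar, so /ŋ/ must become alveolar as well.
The voiced alveolar nasal is [n], so /ŋ/ → [n].

[ðɪnta]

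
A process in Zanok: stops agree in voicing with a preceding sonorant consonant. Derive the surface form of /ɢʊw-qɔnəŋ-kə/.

[ɢʊwɢɔnəŋgə]

The rule targets /q/ (voiceless uvular stop), which sits after the trigger /w/ (voiced).
A voiced uvular stop is [ɢ], so the surface segment is [ɢ].
The same rule applies at the second boundary: /k/ → [g] next to /ŋ/.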